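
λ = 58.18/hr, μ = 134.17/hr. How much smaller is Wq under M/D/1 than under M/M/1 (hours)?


ρ = 58.18/134.17 = 0.4336
Wq(M/M/1) = ρ/(μ−λ) = 0.4336/75.99 = 0.005706 hr
Wq(M/D/1) = ρ/(2(μ−λ)) = 0.002853 hr
Savings = 0.005706 − 0.002853 = 0.002853 hr

Final: 0.002853 hr


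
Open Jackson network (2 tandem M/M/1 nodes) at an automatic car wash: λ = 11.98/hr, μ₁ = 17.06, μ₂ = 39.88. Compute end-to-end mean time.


Each node sees arrival rate λ = 11.98/hr (tandem ⇒ throughput preserved).
W₁ = 1/(μ₁−λ) = 1/(17.06−11.98) = 0.19685 hr
W₂ = 1/(μ₂−λ) = 1/(39.88−11.98) = 0.03584 hr
W_total = W₁ + W₂ = 0.19685 + 0.03584 = 0.23269 hr

Final: 0.23269 hr


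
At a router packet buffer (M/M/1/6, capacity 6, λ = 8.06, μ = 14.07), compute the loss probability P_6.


ρ = λ/μ = 8.06/14.07 = 0.5729
P_K = (1−ρ)ρ^K/(1−ρ^(K+1)) = (0.4271·0.035338)/(1 − 0.020244)
= 0.015095/0.979756 = 0.015407

Final: 0.015407


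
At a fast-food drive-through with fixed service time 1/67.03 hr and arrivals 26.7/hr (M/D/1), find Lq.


ρ = 26.7/67.03 = 0.3983
M/D/1: Lq = ρ²/(2(1−ρ)) = 0.1587/(2·0.6017) = 0.13185

Final: 0.13185


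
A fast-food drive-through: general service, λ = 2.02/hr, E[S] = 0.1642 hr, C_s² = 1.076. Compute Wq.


ρ = λ·E[S] = 2.02·0.1642 = 0.3317
E[S²] = E[S]²(1+C_s²) = 0.1642²·(1+1.076) = 0.055972
Wq = λ·E[S²]/(2(1−ρ)) = 2.02·0.055972/(2·0.6683) = 0.08459 hr

Final: 0.08459 hr


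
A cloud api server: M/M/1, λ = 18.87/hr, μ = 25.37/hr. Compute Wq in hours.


ρ = 18.87/25.37 = 0.7438
Wq = ρ/(μ−λ) = 0.7438/(25.37 − 18.87) = 0.7438/6.50 = 0.1144 hr

Final: 0.1144 hr


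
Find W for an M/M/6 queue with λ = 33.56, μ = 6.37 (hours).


a = 5.2684; ρ = 0.8781; P₀ = 0.002825
Lq = P₀·a^c·ρ/(c!(1−ρ)²) = 4.95510
Wq = Lq/λ = 4.95510/33.56 = 0.14765 hr
W = Wq + 1/μ = 0.14765 + 0.15699 = 0.30463 hr

Final: 0.30463 hr


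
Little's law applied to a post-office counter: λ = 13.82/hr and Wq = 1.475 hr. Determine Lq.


Lq = λWq = 13.82·1.475 = 20.3845

Final: 20.3845


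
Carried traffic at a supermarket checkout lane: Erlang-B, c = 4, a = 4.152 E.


B(4,4.152) = 0.325146 (Erlang-B)
Carried load = a(1 − B) = 4.152·(1 − 0.325146) = 4.152·0.674854 = 2.8020 E

Final: 2.8020 Erlangs


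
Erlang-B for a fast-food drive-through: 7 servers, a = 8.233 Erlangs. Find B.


B(c,a) = (a^c/c!) / Σ_{k=0}^{c} a^k/k!
a^7/7! = 508.717024
Σ terms (k=0..7): 1.00000 + 8.23300 + 33.89114 + 93.00860 + 191.43495 + 315.21678 + 432.52996 + 508.71702 = 1584.031455
B = 508.717024/1584.031455 = 0.321153

Final: 0.321153


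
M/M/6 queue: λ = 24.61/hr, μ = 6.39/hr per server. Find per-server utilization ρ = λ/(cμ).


ρ = λ/(cμ) = 24.61/(6·6.39) = 24.61/38.34 = 0.6419

Final: 0.6419


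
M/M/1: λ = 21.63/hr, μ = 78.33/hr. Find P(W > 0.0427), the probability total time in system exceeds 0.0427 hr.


W ~ Exponential(μ−λ) for M/M/1.
μ − λ = 78.33 − 21.63 = 56.7000
P(W > t) = e^{−(μ−λ)t} = e^{−2.4211} = 0.088825

Final: 0.088825


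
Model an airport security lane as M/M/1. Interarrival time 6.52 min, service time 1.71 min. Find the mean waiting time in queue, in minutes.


λ = 60/6.52 = 9.2025 /hr
μ = 60/1.71 = 35.0877 /hr
ρ = λ/μ = 9.2025/35.0877 = 0.2623
Wq = ρ/(μ−λ) = 0.2623/(35.0877−9.2025) = 0.01013 hr
In minutes: 0.01013·60 = 0.6079 min

Final: 0.6079 min


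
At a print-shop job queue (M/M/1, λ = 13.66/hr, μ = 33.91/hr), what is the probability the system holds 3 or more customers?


ρ = 13.66/33.91 = 0.4028
P(N ≥ n) = ρ^n = 0.4028^3 = 0.065369

Final: 0.065369


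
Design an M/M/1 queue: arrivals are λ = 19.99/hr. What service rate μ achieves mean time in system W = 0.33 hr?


W = 1/(μ−λ) ⇒ μ − λ = 1/W = 1/0.33 = 3.0303
μ = λ + 1/W = 19.99 + 3.0303 = 23.0203 per hr

Final: 23.0203 /hr


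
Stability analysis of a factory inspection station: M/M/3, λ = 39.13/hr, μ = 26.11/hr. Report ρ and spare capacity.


Total capacity cμ = 3·26.11 = 78.33/hr
ρ = λ/(cμ) = 39.13/78.33 = 0.4996
Stable ⇔ ρ < 1: YES
Spare capacity = cμ − λ = 78.33 − 39.13 = 39.20/hr

Final: ρ = 0.4996; stable; margin = 39.20/hr


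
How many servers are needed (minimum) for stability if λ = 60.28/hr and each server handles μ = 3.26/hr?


Stability requires cμ > λ ⇔ c > λ/μ.
λ/μ = 60.28/3.26 = 18.4908
Minimum integer c = ⌊18.4908⌋ + 1 = 19
Check: 19·3.26 = 61.94 > 60.28, while 18·3.26 = 58.68 ≤ 60.28

Final: 19 servers


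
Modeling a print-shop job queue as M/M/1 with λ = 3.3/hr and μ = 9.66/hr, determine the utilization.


ρ = λ/μ = 3.3/9.66 = 0.3416

Final: 0.3416


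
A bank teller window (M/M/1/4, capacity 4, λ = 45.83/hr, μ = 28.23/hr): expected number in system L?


ρ = 45.83/28.23 = 1.6235
L = ρ[1 − (K+1)ρ^K + Kρ^(K+1)] / [(1−ρ)(1−ρ^(K+1))]
Numerator: 1.6235·(1 − 5·6.946338 + 4·11.277034) = 18.469094
Denominator: (-0.6235)·(-10.277034) = 6.407219
L = 18.469094/6.407219 = 2.8825

Final: 2.8825


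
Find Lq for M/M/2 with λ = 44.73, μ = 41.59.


a = λ/μ = 1.0755; ρ = a/2 = 0.5377
P₀ = 0.300602
Lq = P₀·a^c·ρ / (c!·(1−ρ)²) = 0.300602·1.15670·0.5377/(2·0.21368)
= 0.43753

Final: 0.43753


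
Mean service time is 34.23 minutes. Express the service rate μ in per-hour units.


μ = 1/(service time) in consistent units.
1 hour = 60 min, so μ = 60/34.23 = 1.7528 per hour

Final: 1.7528 /hr


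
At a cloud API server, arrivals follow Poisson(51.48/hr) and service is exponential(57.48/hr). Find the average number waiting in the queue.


ρ = 51.48/57.48 = 0.8956
Lq = ρ²/(1−ρ) = 0.8021/0.1044 = 7.6844

Final: 7.6844


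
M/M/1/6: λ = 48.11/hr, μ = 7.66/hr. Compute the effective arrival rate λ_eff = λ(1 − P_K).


ρ = 6.2807; P_K = (1−ρ)ρ^6/(1−ρ^7) = 0.840784
λ_eff = λ(1 − P_K) = 48.11·(1 − 0.840784) = 48.11·0.159216 = 7.6599 /hr

Final: 7.6599 /hr


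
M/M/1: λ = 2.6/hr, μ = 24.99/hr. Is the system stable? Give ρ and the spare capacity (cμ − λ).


Total capacity cμ = 1·24.99 = 24.99/hr
ρ = λ/(cμ) = 2.6/24.99 = 0.1040
Stable ⇔ ρ < 1: YES
Spare capacity = cμ − λ = 24.99 − 2.6 = 22.39/hr

Final: ρ = 0.1040; stable; margin = 22.39/hr


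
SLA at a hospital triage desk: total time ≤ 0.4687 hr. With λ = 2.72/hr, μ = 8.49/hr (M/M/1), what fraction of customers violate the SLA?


W ~ Exponential(μ−λ) for M/M/1.
μ − λ = 8.49 − 2.72 = 5.7700
P(W > t) = e^{−(μ−λ)t} = e^{−2.7044} = 0.066911

Final: 0.066911


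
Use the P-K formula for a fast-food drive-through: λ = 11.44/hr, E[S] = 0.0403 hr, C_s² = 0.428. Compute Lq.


ρ = λ·E[S] = 11.44·0.0403 = 0.4610
Lq = ρ²(1+C_s²)/(2(1−ρ)) = 0.2126·(1+0.428)/(2·0.5390)
= 0.2126·1.4280/1.0779 = 0.28158

Final: 0.28158


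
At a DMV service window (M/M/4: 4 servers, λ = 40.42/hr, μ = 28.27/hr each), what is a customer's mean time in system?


a = 1.4298; ρ = 0.3574; P₀ = 0.237526
Lq = P₀·a^c·ρ/(c!(1−ρ)²) = 0.03581
Wq = Lq/λ = 0.03581/40.42 = 0.0008859 hr
W = Wq + 1/μ = 0.0008859 + 0.03537 = 0.03626 hr

Final: 0.03626 hr


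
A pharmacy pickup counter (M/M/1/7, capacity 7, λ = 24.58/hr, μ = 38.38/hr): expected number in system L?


ρ = 24.58/38.38 = 0.6404
L = ρ[1 − (K+1)ρ^K + Kρ^(K+1)] / [(1−ρ)(1−ρ^(K+1))]
Numerator: 0.6404·(1 − 8·0.044191 + 7·0.028302) = 0.540902
Denominator: (0.3596)·(0.971698) = 0.349386
L = 0.540902/0.349386 = 1.5481

Final: 1.5481


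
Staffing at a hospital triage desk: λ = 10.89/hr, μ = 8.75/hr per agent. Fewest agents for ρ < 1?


Stability requires cμ > λ ⇔ c > λ/μ.
λ/μ = 10.89/8.75 = 1.2446
Minimum integer c = ⌊1.2446⌋ + 1 = 2
Check: 2·8.75 = 17.50 > 10.89, while 1·8.75 = 8.75 ≤ 10.89

Final: 2 servers


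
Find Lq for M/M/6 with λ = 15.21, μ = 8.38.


a = λ/μ = 1.8150; ρ = a/6 = 0.3025
P₀ = 0.162699
Lq = P₀·a^c·ρ / (c!·(1−ρ)²) = 0.162699·35.75289·0.3025/(720·0.48650)
= 0.005024

Final: 0.005024


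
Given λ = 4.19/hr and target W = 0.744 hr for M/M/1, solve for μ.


W = 1/(μ−λ) ⇒ μ − λ = 1/W = 1/0.744 = 1.3441
μ = λ + 1/W = 4.19 + 1.3441 = 5.5341 per hr

Final: 5.5341 /hr


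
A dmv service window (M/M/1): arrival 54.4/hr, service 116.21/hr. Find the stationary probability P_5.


ρ = 54.4/116.21 = 0.4681
P_n = (1−ρ)·ρ^n = (1 − 0.4681)·0.4681^5 = 0.5319·0.022479 = 0.011956

Final: 0.011956


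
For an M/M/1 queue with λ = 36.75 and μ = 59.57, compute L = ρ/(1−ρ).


ρ = λ/μ = 36.75/59.57 = 0.6169
L = ρ/(1−ρ) = 0.6169/(1 − 0.6169) = 0.6169/0.3831 = 1.6104

Final: 1.6104


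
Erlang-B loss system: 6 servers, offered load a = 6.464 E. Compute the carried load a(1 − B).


B(6,6.464) = 0.296702 (Erlang-B)
Carried load = a(1 − B) = 6.464·(1 − 0.296702) = 6.464·0.703298 = 4.5461 E

Final: 4.5461 Erlangs


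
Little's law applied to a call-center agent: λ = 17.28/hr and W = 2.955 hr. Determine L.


L = λW = 17.28·2.955 = 51.0624

Final: 51.0624


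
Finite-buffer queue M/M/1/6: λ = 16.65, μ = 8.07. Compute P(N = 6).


ρ = λ/μ = 16.65/8.07 = 2.0632
P_K = (1−ρ)ρ^K/(1−ρ^(K+1)) = (-1.0632·77.133710)/(1 − 159.142040)
= -82.008331/-158.142040 = 0.518574

Final: 0.518574


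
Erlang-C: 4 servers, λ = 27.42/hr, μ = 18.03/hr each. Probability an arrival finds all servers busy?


a = λ/μ = 1.5208; ρ = a/4 = 0.3802
P₀ = 0.216308 (from M/M/c formula)
C(c,a) = [a^c/(c!(1−ρ))]·P₀ = [5.34918/(24·0.6198)]·0.216308
= 0.35960·0.216308 = 0.077785

Final: 0.077785


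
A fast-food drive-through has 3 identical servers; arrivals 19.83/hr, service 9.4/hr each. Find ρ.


ρ = λ/(cμ) = 19.83/(3·9.4) = 19.83/28.20 = 0.7032

Final: 0.7032


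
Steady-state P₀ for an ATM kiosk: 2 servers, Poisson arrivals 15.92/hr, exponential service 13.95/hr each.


a = λ/μ = 15.92/13.95 = 1.1412; ρ = a/c = 0.5706
Σ_{k=0}^{1} a^k/k! (terms k=0..1) = 1.00000 + 1.14122 = 2.14122
Tail: a^2/(2!(1−ρ)) = 1.30238/(2·0.4294) = 1.51654
P₀ = 1/(2.14122 + 1.51654) = 1/3.65776 = 0.273391

Final: 0.273391


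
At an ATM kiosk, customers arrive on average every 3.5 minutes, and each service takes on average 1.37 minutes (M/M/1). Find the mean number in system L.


λ = 60/3.5 = 17.1429 /hr
μ = 60/1.37 = 43.7956 /hr
ρ = λ/μ = 17.1429/43.7956 = 0.3914
L = ρ/(1−ρ) = 0.3914/0.6086 = 0.6432

Final: 0.6432


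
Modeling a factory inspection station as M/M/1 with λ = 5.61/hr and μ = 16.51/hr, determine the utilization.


ρ = λ/μ = 5.61/16.51 = 0.3398

Final: 0.3398


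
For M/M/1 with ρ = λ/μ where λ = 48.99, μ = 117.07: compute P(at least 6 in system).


ρ = 48.99/117.07 = 0.4185
P(N ≥ n) = ρ^n = 0.4185^6 = 0.005370

Final: 0.005370


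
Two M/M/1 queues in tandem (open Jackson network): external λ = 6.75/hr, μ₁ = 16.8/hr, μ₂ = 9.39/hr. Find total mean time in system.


Each node sees arrival rate λ = 6.75/hr (tandem ⇒ throughput preserved).
W₁ = 1/(μ₁−λ) = 1/(16.8−6.75) = 0.09950 hr
W₂ = 1/(μ₂−λ) = 1/(9.39−6.75) = 0.37879 hr
W_total = W₁ + W₂ = 0.09950 + 0.37879 = 0.47829 hr

Final: 0.47829 hr


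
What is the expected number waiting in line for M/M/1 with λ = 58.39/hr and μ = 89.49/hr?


ρ = 58.39/89.49 = 0.6525
Lq = ρ²/(1−ρ) = 0.4257/0.3475 = 1.2250

Final: 1.2250


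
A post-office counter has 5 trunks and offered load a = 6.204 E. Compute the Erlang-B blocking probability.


B(c,a) = (a^c/c!) / Σ_{k=0}^{c} a^k/k!
a^5/5! = 76.590993
Σ terms (k=0..5): 1.00000 + 6.20400 + 19.24481 + 39.79826 + 61.72711 + 76.59099 = 204.565170
B = 76.590993/204.565170 = 0.374409

Final: 0.374409


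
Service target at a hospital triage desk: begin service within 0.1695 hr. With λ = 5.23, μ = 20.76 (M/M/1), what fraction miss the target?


ρ = 5.23/20.76 = 0.2519
P(Wq > t) = ρ·e^{−(μ−λ)t} = 0.2519·e^{−2.6323}
= 0.2519·0.071910 = 0.018116

Final: 0.018116


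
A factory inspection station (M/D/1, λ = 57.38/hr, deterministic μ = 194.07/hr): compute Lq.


ρ = 57.38/194.07 = 0.2957
M/D/1: Lq = ρ²/(2(1−ρ)) = 0.08742/(2·0.7043) = 0.06206

Final: 0.06206


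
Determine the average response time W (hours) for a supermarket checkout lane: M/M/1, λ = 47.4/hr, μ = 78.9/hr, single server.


W = 1/(μ−λ) = 1/(78.9 − 47.4) = 1/31.50 = 0.03175 hr

Final: 0.03175 hr


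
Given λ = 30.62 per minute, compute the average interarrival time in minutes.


Mean interarrival time = 1/λ = 1/30.62 minute = 0.03266 minute
In minutes: 0.03266 × 1 = 0.03266 min

Final: 0.03266 min


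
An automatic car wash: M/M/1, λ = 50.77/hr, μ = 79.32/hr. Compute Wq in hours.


ρ = 50.77/79.32 = 0.6401
Wq = ρ/(μ−λ) = 0.6401/(79.32 − 50.77) = 0.6401/28.55 = 0.02242 hr

Final: 0.02242 hr


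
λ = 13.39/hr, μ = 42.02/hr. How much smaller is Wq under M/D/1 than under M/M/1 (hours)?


ρ = 13.39/42.02 = 0.3187
Wq(M/M/1) = ρ/(μ−λ) = 0.3187/28.63 = 0.01113 hr
Wq(M/D/1) = ρ/(2(μ−λ)) = 0.005565 hr
Savings = 0.01113 − 0.005565 = 0.005565 hr

Final: 0.005565 hr


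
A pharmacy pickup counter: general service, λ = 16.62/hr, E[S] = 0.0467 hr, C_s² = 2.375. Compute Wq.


ρ = λ·E[S] = 16.62·0.0467 = 0.7762
E[S²] = E[S]²(1+C_s²) = 0.0467²·(1+2.375) = 0.007361
Wq = λ·E[S²]/(2(1−ρ)) = 16.62·0.007361/(2·0.2238) = 0.27325 hr

Final: 0.27325 hr


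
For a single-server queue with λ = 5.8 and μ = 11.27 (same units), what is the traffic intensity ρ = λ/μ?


ρ = λ/μ = 5.8/11.27 = 0.5146

Final: 0.5146


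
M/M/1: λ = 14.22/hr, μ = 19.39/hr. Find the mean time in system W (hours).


W = 1/(μ−λ) = 1/(19.39 − 14.22) = 1/5.17 = 0.1934 hr

Final: 0.1934 hr


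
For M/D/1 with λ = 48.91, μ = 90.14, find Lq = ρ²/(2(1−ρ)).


ρ = 48.91/90.14 = 0.5426
M/D/1: Lq = ρ²/(2(1−ρ)) = 0.2944/(2·0.4574) = 0.32184

Final: 0.32184


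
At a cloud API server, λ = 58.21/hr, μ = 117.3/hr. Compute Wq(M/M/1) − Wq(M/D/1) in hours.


ρ = 58.21/117.3 = 0.4962
Wq(M/M/1) = ρ/(μ−λ) = 0.4962/59.09 = 0.008398 hr
Wq(M/D/1) = ρ/(2(μ−λ)) = 0.004199 hr
Savings = 0.008398 − 0.004199 = 0.004199 hr

Final: 0.004199 hr


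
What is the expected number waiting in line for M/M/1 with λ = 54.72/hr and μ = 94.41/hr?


ρ = 54.72/94.41 = 0.5796
Lq = ρ²/(1−ρ) = 0.3359/0.4204 = 0.7991

Final: 0.7991


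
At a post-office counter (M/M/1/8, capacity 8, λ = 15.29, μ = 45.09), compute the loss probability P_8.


ρ = λ/μ = 15.29/45.09 = 0.3391
P_K = (1−ρ)ρ^K/(1−ρ^(K+1)) = (0.6609·0.0001748)/(1 − 0.00005929)
= 0.0001155/0.999941 = 0.0001156

Final: 0.0001156


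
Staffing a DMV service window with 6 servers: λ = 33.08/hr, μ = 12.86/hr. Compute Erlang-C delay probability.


a = λ/μ = 2.5723; ρ = a/6 = 0.4287
P₀ = 0.075846 (from M/M/c formula)
C(c,a) = [a^c/(c!(1−ρ))]·P₀ = [289.69913/(720·0.5713)]·0.075846
= 0.70431·0.075846 = 0.053419

Final: 0.053419


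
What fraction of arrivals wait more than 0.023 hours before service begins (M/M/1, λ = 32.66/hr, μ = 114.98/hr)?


ρ = 32.66/114.98 = 0.2840
P(Wq > t) = ρ·e^{−(μ−λ)t} = 0.2840·e^{−1.8934}
= 0.2840·0.150565 = 0.042768

Final: 0.042768


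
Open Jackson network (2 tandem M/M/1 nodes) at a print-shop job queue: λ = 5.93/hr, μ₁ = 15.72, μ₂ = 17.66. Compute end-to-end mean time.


Each node sees arrival rate λ = 5.93/hr (tandem ⇒ throughput preserved).
W₁ = 1/(μ₁−λ) = 1/(15.72−5.93) = 0.10215 hr
W₂ = 1/(μ₂−λ) = 1/(17.66−5.93) = 0.08525 hr
W_total = W₁ + W₂ = 0.10215 + 0.08525 = 0.18740 hr

Final: 0.18740 hr


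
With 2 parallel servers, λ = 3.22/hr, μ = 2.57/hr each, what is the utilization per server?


ρ = λ/(cμ) = 3.22/(2·2.57) = 3.22/5.14 = 0.6265

Final: 0.6265


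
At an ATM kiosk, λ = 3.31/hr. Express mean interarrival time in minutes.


Mean interarrival time = 1/λ = 1/3.31 hour = 0.30211 hour
In minutes: 0.30211 × 60 = 18.1269 min

Final: 18.1269 min


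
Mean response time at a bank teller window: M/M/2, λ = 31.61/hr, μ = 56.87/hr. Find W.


a = 0.5558; ρ = 0.2779; P₀ = 0.565050
Lq = P₀·a^c·ρ/(c!(1−ρ)²) = 0.04652
Wq = Lq/λ = 0.04652/31.61 = 0.001472 hr
W = Wq + 1/μ = 0.001472 + 0.01758 = 0.01906 hr

Final: 0.01906 hr


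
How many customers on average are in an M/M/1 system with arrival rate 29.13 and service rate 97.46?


ρ = λ/μ = 29.13/97.46 = 0.2989
L = ρ/(1−ρ) = 0.2989/(1 − 0.2989) = 0.2989/0.7011 = 0.4263

Final: 0.4263


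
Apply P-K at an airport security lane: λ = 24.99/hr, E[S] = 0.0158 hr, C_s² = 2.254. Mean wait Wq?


ρ = λ·E[S] = 24.99·0.0158 = 0.3948
E[S²] = E[S]²(1+C_s²) = 0.0158²·(1+2.254) = 0.0008123
Wq = λ·E[S²]/(2(1−ρ)) = 24.99·0.0008123/(2·0.6052) = 0.01677 hr

Final: 0.01677 hr


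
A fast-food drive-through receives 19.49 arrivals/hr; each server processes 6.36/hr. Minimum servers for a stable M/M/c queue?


Stability requires cμ > λ ⇔ c > λ/μ.
λ/μ = 19.49/6.36 = 3.0645
Minimum integer c = ⌊3.0645⌋ + 1 = 4
Check: 4·6.36 = 25.44 > 19.49, while 3·6.36 = 19.08 ≤ 19.49

Final: 4 servers


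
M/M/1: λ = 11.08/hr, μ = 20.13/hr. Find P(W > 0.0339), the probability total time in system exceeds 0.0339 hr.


W ~ Exponential(μ−λ) for M/M/1.
μ − λ = 20.13 − 11.08 = 9.0500
P(W > t) = e^{−(μ−λ)t} = e^{−0.3068} = 0.735801

Final: 0.735801


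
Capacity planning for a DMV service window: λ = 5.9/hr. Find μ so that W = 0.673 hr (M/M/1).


W = 1/(μ−λ) ⇒ μ − λ = 1/W = 1/0.673 = 1.4859
μ = λ + 1/W = 5.9 + 1.4859 = 7.3859 per hr

Final: 7.3859 /hr


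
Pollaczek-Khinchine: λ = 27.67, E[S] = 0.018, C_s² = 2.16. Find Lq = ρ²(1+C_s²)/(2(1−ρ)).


ρ = λ·E[S] = 27.67·0.018 = 0.4981
Lq = ρ²(1+C_s²)/(2(1−ρ)) = 0.2481·(1+2.16)/(2·0.5019)
= 0.2481·3.1600/1.0039 = 0.78085

Final: 0.78085


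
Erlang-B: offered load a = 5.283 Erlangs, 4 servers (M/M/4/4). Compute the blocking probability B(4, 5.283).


B(c,a) = (a^c/c!) / Σ_{k=0}^{c} a^k/k!
a^4/4! = 32.457211
Σ terms (k=0..4): 1.00000 + 5.28300 + 13.95504 + 24.57483 + 32.45721 = 77.270089
B = 32.457211/77.270089 = 0.420049

Final: 0.420049


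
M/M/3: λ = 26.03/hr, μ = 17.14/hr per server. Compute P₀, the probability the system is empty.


a = λ/μ = 26.03/17.14 = 1.5187; ρ = a/c = 0.5062
Σ_{k=0}^{2} a^k/k! (terms k=0..2) = 1.00000 + 1.51867 + 1.15318 = 3.67185
Tail: a^3/(3!(1−ρ)) = 3.50260/(6·0.4938) = 1.18225
P₀ = 1/(3.67185 + 1.18225) = 1/4.85410 = 0.206012

Final: 0.206012


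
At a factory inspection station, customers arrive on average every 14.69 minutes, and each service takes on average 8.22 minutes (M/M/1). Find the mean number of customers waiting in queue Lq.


λ = 60/14.69 = 4.0844 /hr
μ = 60/8.22 = 7.2993 /hr
ρ = λ/μ = 4.0844/7.2993 = 0.5596
Lq = ρ²/(1−ρ) = 0.3131/0.4404 = 0.7109

Final: 0.7109


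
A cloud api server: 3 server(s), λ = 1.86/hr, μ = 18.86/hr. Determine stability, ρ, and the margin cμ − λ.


Total capacity cμ = 3·18.86 = 56.58/hr
ρ = λ/(cμ) = 1.86/56.58 = 0.03287
Stable ⇔ ρ < 1: YES
Spare capacity = cμ − λ = 56.58 − 1.86 = 54.72/hr

Final: ρ = 0.03287; stable; margin = 54.72/hr


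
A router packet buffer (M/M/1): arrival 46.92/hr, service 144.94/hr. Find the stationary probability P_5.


ρ = 46.92/144.94 = 0.3237
P_n = (1−ρ)·ρ^n = (1 − 0.3237)·0.3237^5 = 0.6763·0.003555 = 0.002404

Final: 0.002404


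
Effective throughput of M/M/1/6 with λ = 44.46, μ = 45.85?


ρ = 0.9697; P_K = (1−ρ)ρ^6/(1−ρ^7) = 0.130008
λ_eff = λ(1 − P_K) = 44.46·(1 − 0.130008) = 44.46·0.869992 = 38.6799 /hr

Final: 38.6799 /hr


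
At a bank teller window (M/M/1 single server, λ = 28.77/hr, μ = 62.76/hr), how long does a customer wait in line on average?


ρ = 28.77/62.76 = 0.4584
Wq = ρ/(μ−λ) = 0.4584/(62.76 − 28.77) = 0.4584/33.99 = 0.01349 hr

Final: 0.01349 hr


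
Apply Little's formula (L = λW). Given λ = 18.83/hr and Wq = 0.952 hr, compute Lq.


Lq = λWq = 18.83·0.952 = 17.9262

Final: 17.9262


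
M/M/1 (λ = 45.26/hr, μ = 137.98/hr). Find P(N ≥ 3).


ρ = 45.26/137.98 = 0.3280
P(N ≥ n) = ρ^n = 0.3280^3 = 0.035294

Final: 0.035294


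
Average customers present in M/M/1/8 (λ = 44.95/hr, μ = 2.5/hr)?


ρ = 44.95/2.5 = 17.9800
L = ρ[1 − (K+1)ρ^K + Kρ^(K+1)] / [(1−ρ)(1−ρ^(K+1))]
Numerator: 17.9800·(1 − 9·10922385462.437025 + 8·196384490614.617706) = 26480484714493.031250
Denominator: (-16.9800)·(-196384490613.617706) = 3334608650619.228516
L = 26480484714493.031250/3334608650619.228516 = 7.9411

Final: 7.9411


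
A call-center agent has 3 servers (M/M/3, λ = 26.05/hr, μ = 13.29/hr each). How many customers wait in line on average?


a = λ/μ = 1.9601; ρ = a/3 = 0.6534
P₀ = 0.117616
Lq = P₀·a^c·ρ / (c!·(1−ρ)²) = 0.117616·7.53092·0.6534/(6·0.12015)
= 0.80279

Final: 0.80279


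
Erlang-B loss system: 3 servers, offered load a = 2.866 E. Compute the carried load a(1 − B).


B(3,2.866) = 0.329805 (Erlang-B)
Carried load = a(1 − B) = 2.866·(1 − 0.329805) = 2.866·0.670195 = 1.9208 E

Final: 1.9208 Erlangs


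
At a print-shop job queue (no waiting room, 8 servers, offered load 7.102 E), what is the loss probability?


B(c,a) = (a^c/c!) / Σ_{k=0}^{c} a^k/k!
a^8/8! = 160.518399
Σ terms (k=0..8): 1.00000 + 7.10200 + 25.21920 + 59.70226 + 106.00136 + 150.56433 + 178.21798 + 180.81487 + 160.51840 = 869.140392
B = 160.518399/869.140392 = 0.184686

Final: 0.184686


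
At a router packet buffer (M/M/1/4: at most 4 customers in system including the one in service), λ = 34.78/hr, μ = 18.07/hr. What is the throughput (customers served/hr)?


ρ = 1.9247; P_K = (1−ρ)ρ^4/(1−ρ^5) = 0.499352
λ_eff = λ(1 − P_K) = 34.78·(1 − 0.499352) = 34.78·0.500648 = 17.4125 /hr

Final: 17.4125 /hr


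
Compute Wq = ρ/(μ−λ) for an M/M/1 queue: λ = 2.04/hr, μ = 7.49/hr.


ρ = 2.04/7.49 = 0.2724
Wq = ρ/(μ−λ) = 0.2724/(7.49 − 2.04) = 0.2724/5.45 = 0.04997 hr

Final: 0.04997 hr


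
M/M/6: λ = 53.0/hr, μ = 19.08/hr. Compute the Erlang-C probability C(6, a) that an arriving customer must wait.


a = λ/μ = 2.7778; ρ = a/6 = 0.4630
P₀ = 0.061519 (from M/M/c formula)
C(c,a) = [a^c/(c!(1−ρ))]·P₀ = [459.39366/(720·0.5370)]·0.061519
= 1.18809·0.061519 = 0.073090

Final: 0.073090


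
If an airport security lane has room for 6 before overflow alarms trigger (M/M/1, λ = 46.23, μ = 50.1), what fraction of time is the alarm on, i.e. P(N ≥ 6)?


ρ = 46.23/50.1 = 0.9228
P(N ≥ n) = ρ^n = 0.9228^6 = 0.617329

Final: 0.617329


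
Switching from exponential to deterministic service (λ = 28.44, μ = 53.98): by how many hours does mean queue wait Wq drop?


ρ = 28.44/53.98 = 0.5269
Wq(M/M/1) = ρ/(μ−λ) = 0.5269/25.54 = 0.02063 hr
Wq(M/D/1) = ρ/(2(μ−λ)) = 0.01031 hr
Savings = 0.02063 − 0.01031 = 0.01031 hr

Final: 0.01031 hr


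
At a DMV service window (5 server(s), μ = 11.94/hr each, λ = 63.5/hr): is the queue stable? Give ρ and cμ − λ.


Total capacity cμ = 5·11.94 = 59.70/hr
ρ = λ/(cμ) = 63.5/59.70 = 1.0637
Stable ⇔ ρ < 1: NO
Spare capacity = cμ − λ = 59.70 − 63.5 = -3.80/hr

Final: ρ = 1.0637; unstable; margin = -3.80/hr


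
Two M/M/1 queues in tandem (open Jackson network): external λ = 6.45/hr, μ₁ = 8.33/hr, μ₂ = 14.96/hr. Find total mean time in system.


Each node sees arrival rate λ = 6.45/hr (tandem ⇒ throughput preserved).
W₁ = 1/(μ₁−λ) = 1/(8.33−6.45) = 0.53191 hr
W₂ = 1/(μ₂−λ) = 1/(14.96−6.45) = 0.11751 hr
W_total = W₁ + W₂ = 0.53191 + 0.11751 = 0.64942 hr

Final: 0.64942 hr


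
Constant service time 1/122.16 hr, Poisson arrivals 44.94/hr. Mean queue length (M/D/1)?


ρ = 44.94/122.16 = 0.3679
M/D/1: Lq = ρ²/(2(1−ρ)) = 0.1353/(2·0.6321) = 0.10705

Final: 0.10705


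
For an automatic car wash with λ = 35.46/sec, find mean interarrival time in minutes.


Mean interarrival time = 1/λ = 1/35.46 second = 0.02820 second
In minutes: 0.02820 × 0.0166667 = 0.0004700 min

Final: 0.0004700 min


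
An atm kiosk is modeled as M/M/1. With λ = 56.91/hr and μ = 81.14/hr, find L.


ρ = λ/μ = 56.91/81.14 = 0.7014
L = ρ/(1−ρ) = 0.7014/(1 − 0.7014) = 0.7014/0.2986 = 2.3487

Final: 2.3487


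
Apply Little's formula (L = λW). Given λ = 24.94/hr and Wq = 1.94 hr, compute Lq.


Lq = λWq = 24.94·1.94 = 48.3836

Final: 48.3836


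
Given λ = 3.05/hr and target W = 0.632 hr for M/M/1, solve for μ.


W = 1/(μ−λ) ⇒ μ − λ = 1/W = 1/0.632 = 1.5823
μ = λ + 1/W = 3.05 + 1.5823 = 4.6323 per hr

Final: 4.6323 /hr


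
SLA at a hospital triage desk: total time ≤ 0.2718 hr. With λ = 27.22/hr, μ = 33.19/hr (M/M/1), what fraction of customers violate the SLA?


W ~ Exponential(μ−λ) for M/M/1.
μ − λ = 33.19 − 27.22 = 5.9700
P(W > t) = e^{−(μ−λ)t} = e^{−1.6226} = 0.197376

Final: 0.197376


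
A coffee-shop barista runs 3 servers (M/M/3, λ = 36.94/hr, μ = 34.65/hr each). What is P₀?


a = λ/μ = 36.94/34.65 = 1.0661; ρ = a/c = 0.3554
Σ_{k=0}^{2} a^k/k! (terms k=0..2) = 1.00000 + 1.06609 + 0.56827 = 2.63436
Tail: a^3/(3!(1−ρ)) = 1.21166/(6·0.6446) = 0.31327
P₀ = 1/(2.63436 + 0.31327) = 1/2.94763 = 0.339256

Final: 0.339256


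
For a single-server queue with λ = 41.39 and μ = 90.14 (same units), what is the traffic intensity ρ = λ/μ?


ρ = λ/μ = 41.39/90.14 = 0.4592

Final: 0.4592


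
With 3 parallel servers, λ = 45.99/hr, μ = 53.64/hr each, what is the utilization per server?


ρ = λ/(cμ) = 45.99/(3·53.64) = 45.99/160.92 = 0.2858

Final: 0.2858


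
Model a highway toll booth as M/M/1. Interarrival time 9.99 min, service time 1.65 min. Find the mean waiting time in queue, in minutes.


λ = 60/9.99 = 6.0060 /hr
μ = 60/1.65 = 36.3636 /hr
ρ = λ/μ = 6.0060/36.3636 = 0.1652
Wq = ρ/(μ−λ) = 0.1652/(36.3636−6.0060) = 0.005441 hr
In minutes: 0.005441·60 = 0.3264 min

Final: 0.3264 min


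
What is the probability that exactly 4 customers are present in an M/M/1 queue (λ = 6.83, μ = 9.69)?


ρ = 6.83/9.69 = 0.7049
P_n = (1−ρ)·ρ^n = (1 − 0.7049)·0.7049^4 = 0.2951·0.246824 = 0.072850

Final: 0.072850


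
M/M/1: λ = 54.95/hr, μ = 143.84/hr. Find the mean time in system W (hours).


W = 1/(μ−λ) = 1/(143.84 − 54.95) = 1/88.89 = 0.01125 hr

Final: 0.01125 hr


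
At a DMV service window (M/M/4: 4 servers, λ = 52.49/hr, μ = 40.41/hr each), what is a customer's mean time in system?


a = 1.2989; ρ = 0.3247; P₀ = 0.271483
Lq = P₀·a^c·ρ/(c!(1−ρ)²) = 0.02293
Wq = Lq/λ = 0.02293/52.49 = 0.0004369 hr
W = Wq + 1/μ = 0.0004369 + 0.02475 = 0.02518 hr

Final: 0.02518 hr


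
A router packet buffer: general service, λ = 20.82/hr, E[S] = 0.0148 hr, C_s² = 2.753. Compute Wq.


ρ = λ·E[S] = 20.82·0.0148 = 0.3081
E[S²] = E[S]²(1+C_s²) = 0.0148²·(1+2.753) = 0.0008221
Wq = λ·E[S²]/(2(1−ρ)) = 20.82·0.0008221/(2·0.6919) = 0.01237 hr

Final: 0.01237 hr


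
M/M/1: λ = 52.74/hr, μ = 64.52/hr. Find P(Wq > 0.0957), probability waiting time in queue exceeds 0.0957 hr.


ρ = 52.74/64.52 = 0.8174
P(Wq > t) = ρ·e^{−(μ−λ)t} = 0.8174·e^{−1.1273}
= 0.8174·0.323892 = 0.264756

Final: 0.264756


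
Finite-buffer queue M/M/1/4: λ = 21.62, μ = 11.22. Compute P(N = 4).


ρ = λ/μ = 21.62/11.22 = 1.9269
P_K = (1−ρ)ρ^K/(1−ρ^(K+1)) = (-0.9269·13.786414)/(1 − 26.565266)
= -12.778851/-25.565266 = 0.499852

Final: 0.499852


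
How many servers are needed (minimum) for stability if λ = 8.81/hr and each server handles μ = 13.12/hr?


Stability requires cμ > λ ⇔ c > λ/μ.
λ/μ = 8.81/13.12 = 0.6715
Minimum integer c = ⌊0.6715⌋ + 1 = 1
Check: 1·13.12 = 13.12 > 8.81, while 0·13.12 = 0.00 ≤ 8.81

Final: 1 servers


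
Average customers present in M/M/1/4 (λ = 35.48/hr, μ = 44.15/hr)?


ρ = 35.48/44.15 = 0.8036
L = ρ[1 − (K+1)ρ^K + Kρ^(K+1)] / [(1−ρ)(1−ρ^(K+1))]
Numerator: 0.8036·(1 − 5·0.417073 + 4·0.335170) = 0.205178
Denominator: (0.1964)·(0.664830) = 0.130557
L = 0.205178/0.130557 = 1.5716

Final: 1.5716


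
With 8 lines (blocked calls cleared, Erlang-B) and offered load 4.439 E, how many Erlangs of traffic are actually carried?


B(8,4.439) = 0.045870 (Erlang-B)
Carried load = a(1 − B) = 4.439·(1 − 0.045870) = 4.439·0.954130 = 4.2354 E

Final: 4.2354 Erlangs


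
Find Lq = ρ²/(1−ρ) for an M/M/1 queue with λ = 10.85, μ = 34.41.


ρ = 10.85/34.41 = 0.3153
Lq = ρ²/(1−ρ) = 0.09942/0.6847 = 0.1452

Final: 0.1452


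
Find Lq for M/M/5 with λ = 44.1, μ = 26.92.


a = λ/μ = 1.6382; ρ = a/5 = 0.3276
P₀ = 0.193834
Lq = P₀·a^c·ρ / (c!·(1−ρ)²) = 0.193834·11.79825·0.3276/(120·0.45207)
= 0.01381

Final: 0.01381


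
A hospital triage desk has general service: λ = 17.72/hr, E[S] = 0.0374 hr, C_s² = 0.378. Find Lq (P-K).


ρ = λ·E[S] = 17.72·0.0374 = 0.6627
Lq = ρ²(1+C_s²)/(2(1−ρ)) = 0.4392·(1+0.378)/(2·0.3373)
= 0.4392·1.3780/0.6745 = 0.89724

Final: 0.89724


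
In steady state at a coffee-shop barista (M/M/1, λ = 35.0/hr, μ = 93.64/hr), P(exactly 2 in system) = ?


ρ = 35.0/93.64 = 0.3738
P_n = (1−ρ)·ρ^n = (1 − 0.3738)·0.3738^2 = 0.6262·0.139705 = 0.087487

Final: 0.087487


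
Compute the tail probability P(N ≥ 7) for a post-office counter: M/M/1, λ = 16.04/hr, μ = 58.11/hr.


ρ = 16.04/58.11 = 0.2760
P(N ≥ n) = ρ^n = 0.2760^7 = 0.0001221

Final: 0.0001221


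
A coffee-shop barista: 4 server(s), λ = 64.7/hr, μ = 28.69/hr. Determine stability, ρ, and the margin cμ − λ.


Total capacity cμ = 4·28.69 = 114.76/hr
ρ = λ/(cμ) = 64.7/114.76 = 0.5638
Stable ⇔ ρ < 1: YES
Spare capacity = cμ − λ = 114.76 − 64.7 = 50.06/hr

Final: ρ = 0.5638; stable; margin = 50.06/hr


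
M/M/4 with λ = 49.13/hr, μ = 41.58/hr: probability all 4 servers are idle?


a = λ/μ = 49.13/41.58 = 1.1816; ρ = a/c = 0.2954
Σ_{k=0}^{3} a^k/k! (terms k=0..3) = 1.00000 + 1.18158 + 0.69806 + 0.27494 = 3.15458
Tail: a^4/(4!(1−ρ)) = 1.94917/(24·0.7046) = 0.11526
P₀ = 1/(3.15458 + 0.11526) = 1/3.26984 = 0.305825

Final: 0.305825


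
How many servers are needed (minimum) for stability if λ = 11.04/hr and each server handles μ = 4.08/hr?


Stability requires cμ > λ ⇔ c > λ/μ.
λ/μ = 11.04/4.08 = 2.7059
Minimum integer c = ⌊2.7059⌋ + 1 = 3
Check: 3·4.08 = 12.24 > 11.04, while 2·4.08 = 8.16 ≤ 11.04

Final: 3 servers


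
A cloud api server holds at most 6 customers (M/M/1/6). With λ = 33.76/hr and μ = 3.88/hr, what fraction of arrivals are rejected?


ρ = λ/μ = 33.76/3.88 = 8.7010
P_K = (1−ρ)ρ^K/(1−ρ^(K+1)) = (-7.7010·433934.593956)/(1 − 3775678.322671)
= -3341743.728715/-3775677.322671 = 0.885071

Final: 0.885071


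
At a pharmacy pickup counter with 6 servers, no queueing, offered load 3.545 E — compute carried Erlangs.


B(6,3.545) = 0.085458 (Erlang-B)
Carried load = a(1 − B) = 3.545·(1 − 0.085458) = 3.545·0.914542 = 3.2421 E

Final: 3.2421 Erlangs


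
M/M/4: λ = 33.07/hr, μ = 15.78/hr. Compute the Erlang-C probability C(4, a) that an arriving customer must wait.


a = λ/μ = 2.0957; ρ = a/4 = 0.5239
P₀ = 0.117456 (from M/M/c formula)
C(c,a) = [a^c/(c!(1−ρ))]·P₀ = [19.28896/(24·0.4761)]·0.117456
= 1.68819·0.117456 = 0.198287

Final: 0.198287


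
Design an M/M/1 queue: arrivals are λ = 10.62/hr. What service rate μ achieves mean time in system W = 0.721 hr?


W = 1/(μ−λ) ⇒ μ − λ = 1/W = 1/0.721 = 1.3870
μ = λ + 1/W = 10.62 + 1.3870 = 12.0070 per hr

Final: 12.0070 /hr


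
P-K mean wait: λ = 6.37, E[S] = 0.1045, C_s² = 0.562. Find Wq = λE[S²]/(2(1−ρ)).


ρ = λ·E[S] = 6.37·0.1045 = 0.6657
E[S²] = E[S]²(1+C_s²) = 0.1045²·(1+0.562) = 0.017057
Wq = λ·E[S²]/(2(1−ρ)) = 6.37·0.017057/(2·0.3343) = 0.16250 hr

Final: 0.16250 hr


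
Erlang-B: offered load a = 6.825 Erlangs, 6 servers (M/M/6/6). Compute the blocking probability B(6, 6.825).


B(c,a) = (a^c/c!) / Σ_{k=0}^{c} a^k/k!
a^6/6! = 140.372954
Σ terms (k=0..6): 1.00000 + 6.82500 + 23.29031 + 52.98546 + 90.40644 + 123.40479 + 140.37295 = 438.284964
B = 140.372954/438.284964 = 0.320278

Final: 0.320278


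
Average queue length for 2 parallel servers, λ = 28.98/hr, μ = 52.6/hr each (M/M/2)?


a = λ/μ = 0.5510; ρ = a/2 = 0.2755
P₀ = 0.568043
Lq = P₀·a^c·ρ / (c!·(1−ρ)²) = 0.568043·0.30355·0.2755/(2·0.52494)
= 0.04524

Final: 0.04524


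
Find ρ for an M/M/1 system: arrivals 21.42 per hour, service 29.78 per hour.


ρ = λ/μ = 21.42/29.78 = 0.7193

Final: 0.7193


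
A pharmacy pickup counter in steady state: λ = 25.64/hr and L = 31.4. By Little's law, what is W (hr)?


W = L/λ = 31.4/25.64 = 1.2246 hr

Final: 1.2246 hr


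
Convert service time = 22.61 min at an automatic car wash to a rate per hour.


μ = 1/(service time) in consistent units.
1 hour = 60 min, so μ = 60/22.61 = 2.6537 per hour

Final: 2.6537 /hr


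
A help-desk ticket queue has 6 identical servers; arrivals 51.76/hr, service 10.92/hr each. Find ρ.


ρ = λ/(cμ) = 51.76/(6·10.92) = 51.76/65.52 = 0.7900

Final: 0.7900


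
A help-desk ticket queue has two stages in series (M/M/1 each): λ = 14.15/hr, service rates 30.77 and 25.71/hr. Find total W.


Each node sees arrival rate λ = 14.15/hr (tandem ⇒ throughput preserved).
W₁ = 1/(μ₁−λ) = 1/(30.77−14.15) = 0.06017 hr
W₂ = 1/(μ₂−λ) = 1/(25.71−14.15) = 0.08651 hr
W_total = W₁ + W₂ = 0.06017 + 0.08651 = 0.14667 hr

Final: 0.14667 hr


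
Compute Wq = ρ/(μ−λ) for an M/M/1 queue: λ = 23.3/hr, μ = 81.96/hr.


ρ = 23.3/81.96 = 0.2843
Wq = ρ/(μ−λ) = 0.2843/(81.96 − 23.3) = 0.2843/58.66 = 0.004846 hr

Final: 0.004846 hr


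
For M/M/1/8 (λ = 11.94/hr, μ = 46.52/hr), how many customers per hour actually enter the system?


ρ = 0.2567; P_K = (1−ρ)ρ^8/(1−ρ^9) = 0.00001400
λ_eff = λ(1 − P_K) = 11.94·(1 − 0.00001400) = 11.94·0.999986 = 11.9398 /hr

Final: 11.9398 /hr


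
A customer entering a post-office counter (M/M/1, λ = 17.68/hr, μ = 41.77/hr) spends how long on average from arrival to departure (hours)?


W = 1/(μ−λ) = 1/(41.77 − 17.68) = 1/24.09 = 0.04151 hr

Final: 0.04151 hr


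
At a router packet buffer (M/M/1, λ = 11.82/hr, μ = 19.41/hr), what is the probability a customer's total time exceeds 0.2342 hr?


W ~ Exponential(μ−λ) for M/M/1.
μ − λ = 19.41 − 11.82 = 7.5900
P(W > t) = e^{−(μ−λ)t} = e^{−1.7776} = 0.169047

Final: 0.169047


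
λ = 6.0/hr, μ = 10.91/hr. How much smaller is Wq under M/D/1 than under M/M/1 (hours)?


ρ = 6.0/10.91 = 0.5500
Wq(M/M/1) = ρ/(μ−λ) = 0.5500/4.91 = 0.11201 hr
Wq(M/D/1) = ρ/(2(μ−λ)) = 0.05600 hr
Savings = 0.11201 − 0.05600 = 0.05600 hr

Final: 0.05600 hr


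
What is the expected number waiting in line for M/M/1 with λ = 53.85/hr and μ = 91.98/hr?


ρ = 53.85/91.98 = 0.5855
Lq = ρ²/(1−ρ) = 0.3428/0.4145 = 0.8268

Final: 0.8268


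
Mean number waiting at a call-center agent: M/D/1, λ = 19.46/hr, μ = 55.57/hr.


ρ = 19.46/55.57 = 0.3502
M/D/1: Lq = ρ²/(2(1−ρ)) = 0.1226/(2·0.6498) = 0.09436

Final: 0.09436


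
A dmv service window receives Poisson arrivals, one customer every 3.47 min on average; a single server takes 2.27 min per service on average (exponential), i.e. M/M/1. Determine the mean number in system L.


λ = 60/3.47 = 17.2911 /hr
μ = 60/2.27 = 26.4317 /hr
ρ = λ/μ = 17.2911/26.4317 = 0.6542
L = ρ/(1−ρ) = 0.6542/0.3458 = 1.8917

Final: 1.8917


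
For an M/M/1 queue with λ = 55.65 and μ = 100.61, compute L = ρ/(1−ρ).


ρ = λ/μ = 55.65/100.61 = 0.5531
L = ρ/(1−ρ) = 0.5531/(1 − 0.5531) = 0.5531/0.4469 = 1.2378

Final: 1.2378


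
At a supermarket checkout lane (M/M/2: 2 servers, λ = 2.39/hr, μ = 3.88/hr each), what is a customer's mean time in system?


a = 0.6160; ρ = 0.3080; P₀ = 0.529064
Lq = P₀·a^c·ρ/(c!(1−ρ)²) = 0.06455
Wq = Lq/λ = 0.06455/2.39 = 0.02701 hr
W = Wq + 1/μ = 0.02701 + 0.25773 = 0.28474 hr

Final: 0.28474 hr


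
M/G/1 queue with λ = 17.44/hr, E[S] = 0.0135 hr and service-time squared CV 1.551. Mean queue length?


ρ = λ·E[S] = 17.44·0.0135 = 0.2354
Lq = ρ²(1+C_s²)/(2(1−ρ)) = 0.05543·(1+1.551)/(2·0.7646)
= 0.05543·2.5510/1.5291 = 0.09248

Final: 0.09248


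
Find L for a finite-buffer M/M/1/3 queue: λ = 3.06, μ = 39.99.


ρ = 3.06/39.99 = 0.07652
L = ρ[1 − (K+1)ρ^K + Kρ^(K+1)] / [(1−ρ)(1−ρ^(K+1))]
Numerator: 0.07652·(1 − 4·0.0004480 + 3·0.00003428) = 0.076390
Denominator: (0.9235)·(0.999966) = 0.923449
L = 0.076390/0.923449 = 0.08272

Final: 0.08272


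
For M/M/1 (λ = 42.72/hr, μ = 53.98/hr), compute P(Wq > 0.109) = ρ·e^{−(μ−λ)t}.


ρ = 42.72/53.98 = 0.7914
P(Wq > t) = ρ·e^{−(μ−λ)t} = 0.7914·e^{−1.2273}
= 0.7914·0.293071 = 0.231938

Final: 0.231938


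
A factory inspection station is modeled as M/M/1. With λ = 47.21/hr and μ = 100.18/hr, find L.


ρ = λ/μ = 47.21/100.18 = 0.4713
L = ρ/(1−ρ) = 0.4713/(1 − 0.4713) = 0.4713/0.5287 = 0.8913

Final: 0.8913


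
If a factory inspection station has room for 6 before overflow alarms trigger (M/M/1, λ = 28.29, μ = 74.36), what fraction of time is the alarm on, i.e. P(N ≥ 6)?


ρ = 28.29/74.36 = 0.3804
P(N ≥ n) = ρ^n = 0.3804^6 = 0.003032

Final: 0.003032


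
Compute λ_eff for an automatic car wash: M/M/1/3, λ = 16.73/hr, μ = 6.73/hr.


ρ = 2.4859; P_K = (1−ρ)ρ^3/(1−ρ^4) = 0.613802
λ_eff = λ(1 − P_K) = 16.73·(1 − 0.613802) = 16.73·0.386198 = 6.4611 /hr

Final: 6.4611 /hr


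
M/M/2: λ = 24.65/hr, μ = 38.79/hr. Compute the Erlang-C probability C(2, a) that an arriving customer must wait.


a = λ/μ = 0.6355; ρ = a/2 = 0.3177
P₀ = 0.517754 (from M/M/c formula)
C(c,a) = [a^c/(c!(1−ρ))]·P₀ = [0.40383/(2·0.6823)]·0.517754
= 0.29595·0.517754 = 0.153227

Final: 0.153227


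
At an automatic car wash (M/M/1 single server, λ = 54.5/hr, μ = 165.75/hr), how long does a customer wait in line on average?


ρ = 54.5/165.75 = 0.3288
Wq = ρ/(μ−λ) = 0.3288/(165.75 − 54.5) = 0.3288/111.25 = 0.002956 hr

Final: 0.002956 hr


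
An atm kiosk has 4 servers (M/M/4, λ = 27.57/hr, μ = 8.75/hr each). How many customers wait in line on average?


a = λ/μ = 3.1509; ρ = a/4 = 0.7877
P₀ = 0.029696
Lq = P₀·a^c·ρ / (c!·(1−ρ)²) = 0.029696·98.56321·0.7877/(24·0.04507)
= 2.13175

Final: 2.13175


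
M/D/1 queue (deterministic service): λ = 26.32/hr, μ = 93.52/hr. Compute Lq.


ρ = 26.32/93.52 = 0.2814
M/D/1: Lq = ρ²/(2(1−ρ)) = 0.07921/(2·0.7186) = 0.05511

Final: 0.05511


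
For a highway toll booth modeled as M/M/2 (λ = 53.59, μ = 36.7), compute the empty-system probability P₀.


a = λ/μ = 53.59/36.7 = 1.4602; ρ = a/c = 0.7301
Σ_{k=0}^{1} a^k/k! (terms k=0..1) = 1.00000 + 1.46022 = 2.46022
Tail: a^2/(2!(1−ρ)) = 2.13224/(2·0.2699) = 3.95018
P₀ = 1/(2.46022 + 3.95018) = 1/6.41040 = 0.155997

Final: 0.155997


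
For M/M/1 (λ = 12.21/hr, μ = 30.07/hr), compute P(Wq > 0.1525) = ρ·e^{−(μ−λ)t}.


ρ = 12.21/30.07 = 0.4061
P(Wq > t) = ρ·e^{−(μ−λ)t} = 0.4061·e^{−2.7236}
= 0.4061·0.065635 = 0.026651

Final: 0.026651
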